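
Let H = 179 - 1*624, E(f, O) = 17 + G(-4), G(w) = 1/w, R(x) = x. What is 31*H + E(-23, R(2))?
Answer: -55113/4 ≈ -13778.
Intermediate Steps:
E(f, O) = 67/4 (E(f, O) = 17 + 1/(-4) = 17 - ¼ = 67/4)
H = -445 (H = 179 - 624 = -445)
31*H + E(-23, R(2)) = 31*(-445) + 67/4 = -13795 + 67/4 = -55113/4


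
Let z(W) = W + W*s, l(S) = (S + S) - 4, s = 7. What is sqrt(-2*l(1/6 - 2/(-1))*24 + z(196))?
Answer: 4*sqrt(97) ≈ 39.395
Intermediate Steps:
l(S) = -4 + 2*S (l(S) = 2*S - 4 = -4 + 2*S)
z(W) = 8*W (z(W) = W + W*7 = W + 7*W = 8*W)
sqrt(-2*l(1/6 - 2/(-1))*24 + z(196)) = sqrt(-2*(-4 + 2*(1/6 - 2/(-1)))*24 + 8*196) = sqrt(-2*(-4 + 2*(1*(1/6) - 2*(-1)))*24 + 1568) = sqrt(-2*(-4 + 2*(1/6 + 2))*24 + 1568) = sqrt(-2*(-4 + 2*(13/6))*24 + 1568) = sqrt(-2*(-4 + 13/3)*24 + 1568) = sqrt(-2*1/3*24 + 1568) = sqrt(-2/3*24 + 1568) = sqrt(-16 + 1568) = sqrt(1552) = 4*sqrt(97)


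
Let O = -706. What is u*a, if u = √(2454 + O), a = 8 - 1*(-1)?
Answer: 18*√437 ≈ 376.28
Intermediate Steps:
a = 9 (a = 8 + 1 = 9)
u = 2*√437 (u = √(2454 - 706) = √1748 = 2*√437 ≈ 41.809)
u*a = (2*√437)*9 = 18*√437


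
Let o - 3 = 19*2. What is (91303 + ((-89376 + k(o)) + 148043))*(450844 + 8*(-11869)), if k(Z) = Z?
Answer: 53387714812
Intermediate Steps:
o = 41 (o = 3 + 19*2 = 3 + 38 = 41)
(91303 + ((-89376 + k(o)) + 148043))*(450844 + 8*(-11869)) = (91303 + ((-89376 + 41) + 148043))*(450844 + 8*(-11869)) = (91303 + (-89335 + 148043))*(450844 - 94952) = (91303 + 58708)*355892 = 150011*355892 = 53387714812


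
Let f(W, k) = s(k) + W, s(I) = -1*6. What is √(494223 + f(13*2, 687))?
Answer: √494243 ≈ 703.02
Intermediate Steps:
s(I) = -6
f(W, k) = -6 + W
√(494223 + f(13*2, 687)) = √(494223 + (-6 + 13*2)) = √(494223 + (-6 + 26)) = √(494223 + 20) = √494243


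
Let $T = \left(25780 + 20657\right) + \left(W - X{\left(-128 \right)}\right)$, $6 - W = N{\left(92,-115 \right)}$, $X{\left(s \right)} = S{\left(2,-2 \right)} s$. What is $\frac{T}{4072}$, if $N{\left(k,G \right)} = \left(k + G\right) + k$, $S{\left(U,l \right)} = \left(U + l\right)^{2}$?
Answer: $\frac{23187}{2036} \approx 11.389$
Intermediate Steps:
$N{\left(k,G \right)} = G + 2 k$ ($N{\left(k,G \right)} = \left(G + k\right) + k = G + 2 k$)
$X{\left(s \right)} = 0$ ($X{\left(s \right)} = \left(2 - 2\right)^{2} s = 0^{2} s = 0 s = 0$)
$W = -63$ ($W = 6 - \left(-115 + 2 \cdot 92\right) = 6 - \left(-115 + 184\right) = 6 - 69 = -63$)
$T = 46374$ ($T = \left(25780 + 20657\right) - 63 = 46437 + \left(-63 + 0\right) = 46437 - 63 = 46374$)
$\frac{T}{4072} = \frac{46374}{4072} = 46374 \cdot \frac{1}{4072} = \frac{23187}{2036}$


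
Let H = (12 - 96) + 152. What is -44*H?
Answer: -2992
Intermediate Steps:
H = 68 (H = -84 + 152 = 68)
-44*H = -44*68 = -2992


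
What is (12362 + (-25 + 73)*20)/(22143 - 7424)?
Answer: 13322/14719 ≈ 0.90509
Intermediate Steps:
(12362 + (-25 + 73)*20)/(22143 - 7424) = (12362 + 48*20)/14719 = (12362 + 960)*(1/14719) = 13322*(1/14719) = 13322/14719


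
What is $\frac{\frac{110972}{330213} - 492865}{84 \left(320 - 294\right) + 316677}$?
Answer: $- \frac{162750319273}{105292047393} \approx -1.5457$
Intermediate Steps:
$\frac{\frac{110972}{330213} - 492865}{84 \left(320 - 294\right) + 316677} = \frac{110972 \cdot \frac{1}{330213} - 492865}{84 \cdot 26 + 316677} = \frac{\frac{110972}{330213} - 492865}{2184 + 316677} = - \frac{162750319273}{330213 \cdot 318861} = \left(- \frac{162750319273}{330213}\right) \frac{1}{318861} = - \frac{162750319273}{105292047393}$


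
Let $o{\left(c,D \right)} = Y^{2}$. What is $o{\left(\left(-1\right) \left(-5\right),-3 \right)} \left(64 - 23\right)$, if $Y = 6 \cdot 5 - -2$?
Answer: $41984$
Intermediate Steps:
$Y = 32$ ($Y = 30 + 2 = 32$)
$o{\left(c,D \right)} = 1024$ ($o{\left(c,D \right)} = 32^{2} = 1024$)
$o{\left(\left(-1\right) \left(-5\right),-3 \right)} \left(64 - 23\right) = 1024 \left(64 - 23\right) = 1024 \cdot 41 = 41984$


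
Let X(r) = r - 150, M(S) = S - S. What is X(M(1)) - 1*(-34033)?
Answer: 33883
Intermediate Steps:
M(S) = 0
X(r) = -150 + r
X(M(1)) - 1*(-34033) = (-150 + 0) - 1*(-34033) = -150 + 34033 = 33883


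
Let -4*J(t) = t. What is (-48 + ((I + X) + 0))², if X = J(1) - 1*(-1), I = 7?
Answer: 25921/16 ≈ 1620.1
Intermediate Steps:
J(t) = -t/4
X = ¾ (X = -¼*1 - 1*(-1) = -¼ + 1 = ¾ ≈ 0.75000)
(-48 + ((I + X) + 0))² = (-48 + ((7 + ¾) + 0))² = (-48 + (31/4 + 0))² = (-48 + 31/4)² = (-161/4)² = 25921/16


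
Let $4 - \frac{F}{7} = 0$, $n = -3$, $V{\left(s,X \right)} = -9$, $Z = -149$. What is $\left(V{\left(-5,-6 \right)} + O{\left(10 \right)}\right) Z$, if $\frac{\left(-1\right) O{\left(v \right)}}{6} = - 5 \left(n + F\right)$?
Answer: $-110409$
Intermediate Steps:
$F = 28$ ($F = 28 - 0 = 28 + 0 = 28$)
$O{\left(v \right)} = 750$ ($O{\left(v \right)} = - 6 \left(- 5 \left(-3 + 28\right)\right) = - 6 \left(\left(-5\right) 25\right) = \left(-6\right) \left(-125\right) = 750$)
$\left(V{\left(-5,-6 \right)} + O{\left(10 \right)}\right) Z = \left(-9 + 750\right) \left(-149\right) = 741 \left(-149\right) = -110409$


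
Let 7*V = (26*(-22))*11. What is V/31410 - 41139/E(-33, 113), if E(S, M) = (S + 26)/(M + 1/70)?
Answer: 4172409721/6282 ≈ 6.6419e+5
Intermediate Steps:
E(S, M) = (26 + S)/(1/70 + M) (E(S, M) = (26 + S)/(M + 1/70) = (26 + S)/(1/70 + M))
V = -6292/7 (V = ((26*(-22))*11)/7 = (-572*11)/7 = (1/7)*(-6292) = -6292/7 ≈ -898.86)
V/31410 - 41139/E(-33, 113) = -6292/7/31410 - 41139*(1 + 70*113)/(70*(26 - 33)) = -6292/7*1/31410 - 41139/(70*(-7)/(1 + 7910)) = -3146/109935 - 41139/(70*(-7)/7911) = -3146/109935 - 41139/(70*(1/7911)*(-7)) = -3146/109935 - 41139/(-490/7911) = -3146/109935 - 41139*(-7911/490) = -3146/109935 + 46492947/70 = 4172409721/6282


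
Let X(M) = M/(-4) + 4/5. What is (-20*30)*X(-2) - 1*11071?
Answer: -11851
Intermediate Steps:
X(M) = ⅘ - M/4 (X(M) = M*(-¼) + 4*(⅕) = -M/4 + ⅘ = ⅘ - M/4)
(-20*30)*X(-2) - 1*11071 = (-20*30)*(⅘ - ¼*(-2)) - 1*11071 = -600*(⅘ + ½) - 11071 = -600*13/10 - 11071 = -780 - 11071 = -11851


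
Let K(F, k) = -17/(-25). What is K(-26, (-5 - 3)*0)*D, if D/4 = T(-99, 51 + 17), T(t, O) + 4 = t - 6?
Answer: -7412/25 ≈ -296.48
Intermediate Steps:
K(F, k) = 17/25 (K(F, k) = -17*(-1/25) = 17/25)
T(t, O) = -10 + t (T(t, O) = -4 + (t - 6) = -4 + (-6 + t) = -10 + t)
D = -436 (D = 4*(-10 - 99) = 4*(-109) = -436)
K(-26, (-5 - 3)*0)*D = (17/25)*(-436) = -7412/25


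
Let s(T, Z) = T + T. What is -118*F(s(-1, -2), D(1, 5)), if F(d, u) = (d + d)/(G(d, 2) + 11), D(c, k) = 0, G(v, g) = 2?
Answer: 472/13 ≈ 36.308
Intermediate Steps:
s(T, Z) = 2*T
F(d, u) = 2*d/13 (F(d, u) = (d + d)/(2 + 11) = (2*d)/13 = (2*d)*(1/13) = 2*d/13)
-118*F(s(-1, -2), D(1, 5)) = -236*2*(-1)/13 = -236*(-2)/13 = -118*(-4/13) = 472/13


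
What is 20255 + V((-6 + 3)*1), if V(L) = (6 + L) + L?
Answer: 20255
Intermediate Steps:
V(L) = 6 + 2*L
20255 + V((-6 + 3)*1) = 20255 + (6 + 2*((-6 + 3)*1)) = 20255 + (6 + 2*(-3*1)) = 20255 + (6 + 2*(-3)) = 20255 + (6 - 6) = 20255 + 0 = 20255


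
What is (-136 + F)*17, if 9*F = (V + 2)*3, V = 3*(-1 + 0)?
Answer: -6953/3 ≈ -2317.7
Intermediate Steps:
V = -3 (V = 3*(-1) = -3)
F = -⅓ (F = ((-3 + 2)*3)/9 = (-1*3)/9 = (⅑)*(-3) = -⅓ ≈ -0.33333)
(-136 + F)*17 = (-136 - ⅓)*17 = -409/3*17 = -6953/3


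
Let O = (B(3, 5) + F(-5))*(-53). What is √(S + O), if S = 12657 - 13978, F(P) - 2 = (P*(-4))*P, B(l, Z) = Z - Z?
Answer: √3873 ≈ 62.233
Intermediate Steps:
B(l, Z) = 0
F(P) = 2 - 4*P² (F(P) = 2 + (P*(-4))*P = 2 + (-4*P)*P = 2 - 4*P²)
O = 5194 (O = (0 + (2 - 4*(-5)²))*(-53) = (0 + (2 - 4*25))*(-53) = (0 + (2 - 100))*(-53) = (0 - 98)*(-53) = -98*(-53) = 5194)
S = -1321
√(S + O) = √(-1321 + 5194) = √3873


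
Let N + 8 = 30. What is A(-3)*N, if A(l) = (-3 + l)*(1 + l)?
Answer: 264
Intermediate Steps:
A(l) = (1 + l)*(-3 + l)
N = 22 (N = -8 + 30 = 22)
A(-3)*N = (-3 + (-3)² - 2*(-3))*22 = (-3 + 9 + 6)*22 = 12*22 = 264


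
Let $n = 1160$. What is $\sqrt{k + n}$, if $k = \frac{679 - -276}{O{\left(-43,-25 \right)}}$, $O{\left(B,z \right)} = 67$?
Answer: $\frac{5 \sqrt{210849}}{67} \approx 34.267$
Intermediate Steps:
$k = \frac{955}{67}$ ($k = \frac{679 - -276}{67} = \left(679 + 276\right) \frac{1}{67} = 955 \cdot \frac{1}{67} = \frac{955}{67} \approx 14.254$)
$\sqrt{k + n} = \sqrt{\frac{955}{67} + 1160} = \sqrt{\frac{78675}{67}} = \frac{5 \sqrt{210849}}{67}$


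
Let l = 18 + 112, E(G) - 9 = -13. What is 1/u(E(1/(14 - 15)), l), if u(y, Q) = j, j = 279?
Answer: 1/279 ≈ 0.0035842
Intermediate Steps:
E(G) = -4 (E(G) = 9 - 13 = -4)
l = 130
u(y, Q) = 279
1/u(E(1/(14 - 15)), l) = 1/279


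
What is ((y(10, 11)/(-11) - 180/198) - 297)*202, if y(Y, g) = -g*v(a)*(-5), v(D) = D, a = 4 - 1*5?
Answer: -650844/11 ≈ -59168.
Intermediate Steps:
a = -1 (a = 4 - 5 = -1)
y(Y, g) = -5*g (y(Y, g) = -g*(-1)*(-5) = -(-g)*(-5) = -5*g)
((y(10, 11)/(-11) - 180/198) - 297)*202 = ((-5*11/(-11) - 180/198) - 297)*202 = ((-55*(-1/11) - 180*1/198) - 297)*202 = ((5 - 10/11) - 297)*202 = (45/11 - 297)*202 = -3222/11*202 = -650844/11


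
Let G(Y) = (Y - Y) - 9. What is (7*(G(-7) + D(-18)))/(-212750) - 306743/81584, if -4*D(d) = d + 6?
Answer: -32628073361/8678498000 ≈ -3.7596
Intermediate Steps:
G(Y) = -9 (G(Y) = 0 - 9 = -9)
D(d) = -3/2 - d/4 (D(d) = -(d + 6)/4 = -(6 + d)/4 = -3/2 - d/4)
(7*(G(-7) + D(-18)))/(-212750) - 306743/81584 = (7*(-9 + (-3/2 - ¼*(-18))))/(-212750) - 306743/81584 = (7*(-9 + (-3/2 + 9/2)))*(-1/212750) - 306743*1/81584 = (7*(-9 + 3))*(-1/212750) - 306743/81584 = (7*(-6))*(-1/212750) - 306743/81584 = -42*(-1/212750) - 306743/81584 = 21/106375 - 306743/81584 = -32628073361/8678498000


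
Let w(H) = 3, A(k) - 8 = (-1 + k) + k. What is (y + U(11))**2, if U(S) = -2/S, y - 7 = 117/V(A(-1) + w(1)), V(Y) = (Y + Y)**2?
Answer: 419717169/7929856 ≈ 52.929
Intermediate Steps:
A(k) = 7 + 2*k (A(k) = 8 + ((-1 + k) + k) = 8 + (-1 + 2*k) = 7 + 2*k)
V(Y) = 4*Y**2 (V(Y) = (2*Y)**2 = 4*Y**2)
y = 1909/256 (y = 7 + 117/((4*((7 + 2*(-1)) + 3)**2)) = 7 + 117/((4*((7 - 2) + 3)**2)) = 7 + 117/((4*(5 + 3)**2)) = 7 + 117/((4*8**2)) = 7 + 117/((4*64)) = 7 + 117/256 = 1909/256 ≈ 7.4570)
(y + U(11))**2 = (1909/256 - 2/11)**2 = (20487/2816)**2 = 419717169/7929856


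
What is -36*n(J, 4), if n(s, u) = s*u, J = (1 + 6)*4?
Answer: -4032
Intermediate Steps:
J = 28 (J = 7*4 = 28)
-36*n(J, 4) = -1008*4 = -36*112 = -4032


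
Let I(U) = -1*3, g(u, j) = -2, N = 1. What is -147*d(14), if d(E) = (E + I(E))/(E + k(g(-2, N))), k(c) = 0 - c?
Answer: -1617/16 ≈ -101.06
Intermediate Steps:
k(c) = -c
I(U) = -3
d(E) = (-3 + E)/(2 + E) (d(E) = (E - 3)/(E - 1*(-2)) = (-3 + E)/(E + 2) = (-3 + E)/(2 + E))
-147*d(14) = -147*(-3 + 14)/(2 + 14) = -147*11/16 = -1617/16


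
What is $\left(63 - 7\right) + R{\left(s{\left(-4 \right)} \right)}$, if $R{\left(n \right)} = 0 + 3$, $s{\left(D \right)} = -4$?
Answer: $59$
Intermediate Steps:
$R{\left(n \right)} = 3$
$\left(63 - 7\right) + R{\left(s{\left(-4 \right)} \right)} = \left(63 - 7\right) + 3 = 56 + 3 = 59$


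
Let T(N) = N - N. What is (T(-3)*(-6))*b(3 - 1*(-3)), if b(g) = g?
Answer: 0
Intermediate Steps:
T(N) = 0
(T(-3)*(-6))*b(3 - 1*(-3)) = (0*(-6))*(3 - 1*(-3)) = 0*(3 + 3) = 0*6 = 0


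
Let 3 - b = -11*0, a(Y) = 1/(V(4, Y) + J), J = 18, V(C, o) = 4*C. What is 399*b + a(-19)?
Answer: 40699/34 ≈ 1197.0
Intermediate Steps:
a(Y) = 1/34 (a(Y) = 1/(4*4 + 18) = 1/(16 + 18) = 1/34)
b = 3 (b = 3 - (-11)*0 = 3 - 1*0 = 3 + 0 = 3)
399*b + a(-19) = 399*3 + 1/34 = 1197 + 1/34 = 40699/34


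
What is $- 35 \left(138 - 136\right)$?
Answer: $-70$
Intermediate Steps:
$- 35 \left(138 - 136\right) = \left(-35\right) 2 = -70$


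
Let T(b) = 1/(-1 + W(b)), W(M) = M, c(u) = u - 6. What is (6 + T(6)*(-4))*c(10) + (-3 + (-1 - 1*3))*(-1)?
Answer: 139/5 ≈ 27.800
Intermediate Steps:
c(u) = -6 + u
T(b) = 1/(-1 + b)
(6 + T(6)*(-4))*c(10) + (-3 + (-1 - 1*3))*(-1) = (6 - 4/(-1 + 6))*(-6 + 10) + (-3 + (-1 - 1*3))*(-1) = (6 - 4/5)*4 + (-3 + (-1 - 3))*(-1) = (6 + (⅕)*(-4))*4 + (-3 - 4)*(-1) = (6 - ⅘)*4 - 7*(-1) = (26/5)*4 + 7 = 104/5 + 7 = 139/5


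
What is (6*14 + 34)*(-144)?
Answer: -16992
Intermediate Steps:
(6*14 + 34)*(-144) = (84 + 34)*(-144) = 118*(-144) = -16992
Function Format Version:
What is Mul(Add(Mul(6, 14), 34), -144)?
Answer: -16992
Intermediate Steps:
Mul(Add(Mul(6, 14), 34), -144) = Mul(Add(84, 34), -144) = Mul(118, -144) = -16992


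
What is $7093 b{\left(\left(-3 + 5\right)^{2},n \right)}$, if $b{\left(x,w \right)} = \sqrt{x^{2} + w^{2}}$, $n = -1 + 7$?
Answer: $14186 \sqrt{13} \approx 51148.0$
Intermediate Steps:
$n = 6$
$b{\left(x,w \right)} = \sqrt{w^{2} + x^{2}}$
$7093 b{\left(\left(-3 + 5\right)^{2},n \right)} = 7093 \sqrt{6^{2} + \left(\left(-3 + 5\right)^{2}\right)^{2}} = 7093 \sqrt{36 + \left(2^{2}\right)^{2}} = 7093 \sqrt{36 + 4^{2}} = 7093 \sqrt{36 + 16} = 7093 \sqrt{52} = 7093 \cdot 2 \sqrt{13} = 14186 \sqrt{13}$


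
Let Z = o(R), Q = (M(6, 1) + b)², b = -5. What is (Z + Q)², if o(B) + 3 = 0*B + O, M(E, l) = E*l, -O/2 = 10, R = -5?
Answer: 484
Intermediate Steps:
O = -20 (O = -2*10 = -20)
o(B) = -23 (o(B) = -3 + (0*B - 20) = -3 + (0 - 20) = -3 - 20 = -23)
Q = 1 (Q = (6*1 - 5)² = (6 - 5)² = 1² = 1)
Z = -23
(Z + Q)² = (-23 + 1)² = (-22)² = 484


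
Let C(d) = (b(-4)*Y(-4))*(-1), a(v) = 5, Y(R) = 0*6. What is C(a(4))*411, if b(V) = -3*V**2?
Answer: 0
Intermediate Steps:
Y(R) = 0
C(d) = 0 (C(d) = (-3*(-4)**2*0)*(-1) = (-3*16*0)*(-1) = -48*0*(-1) = 0*(-1) = 0)
C(a(4))*411 = 0*411 = 0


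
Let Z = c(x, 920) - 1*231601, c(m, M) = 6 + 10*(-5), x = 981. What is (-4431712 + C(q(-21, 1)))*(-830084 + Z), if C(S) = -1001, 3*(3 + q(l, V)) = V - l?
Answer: 4706339940777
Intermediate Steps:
q(l, V) = -3 - l/3 + V/3 (q(l, V) = -3 + (V - l)/3 = -3 + (-l/3 + V/3) = -3 - l/3 + V/3)
c(m, M) = -44 (c(m, M) = 6 - 50 = -44)
Z = -231645 (Z = -44 - 1*231601 = -44 - 231601 = -231645)
(-4431712 + C(q(-21, 1)))*(-830084 + Z) = (-4431712 - 1001)*(-830084 - 231645) = -4432713*(-1061729) = 4706339940777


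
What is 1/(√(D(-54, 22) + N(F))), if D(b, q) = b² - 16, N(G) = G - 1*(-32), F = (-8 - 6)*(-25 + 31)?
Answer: √178/712 ≈ 0.018738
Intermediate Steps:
F = -84 (F = -14*6 = -84)
N(G) = 32 + G (N(G) = G + 32 = 32 + G)
D(b, q) = -16 + b²
1/(√(D(-54, 22) + N(F))) = 1/(√((-16 + (-54)²) + (32 - 84))) = 1/(√((-16 + 2916) - 52)) = 1/(√(2900 - 52)) = 1/(√2848) = 1/(4*√178) = √178/712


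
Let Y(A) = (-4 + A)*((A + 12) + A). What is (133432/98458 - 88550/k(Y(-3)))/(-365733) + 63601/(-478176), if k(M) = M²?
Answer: -24023269884387733/180797421284357472 ≈ -0.13287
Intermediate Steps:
Y(A) = (-4 + A)*(12 + 2*A) (Y(A) = (-4 + A)*((12 + A) + A) = (-4 + A)*(12 + 2*A))
(133432/98458 - 88550/k(Y(-3)))/(-365733) + 63601/(-478176) = (133432/98458 - 88550/(-48 + 2*(-3)² + 4*(-3))²)/(-365733) + 63601/(-478176) = (133432*(1/98458) - 88550/(-48 + 2*9 - 12)²)*(-1/365733) + 63601*(-1/478176) = (66716/49229 - 88550/(-48 + 18 - 12)²)*(-1/365733) - 63601/478176 = (66716/49229 - 88550/((-42)²))*(-1/365733) - 63601/478176 = (66716/49229 - 88550/1764)*(-1/365733) - 63601/478176 = (66716/49229 - 88550*1/1764)*(-1/365733) - 63601/478176 = (66716/49229 - 6325/126)*(-1/365733) - 63601/478176 = -302967209/6202854*(-1/365733) - 63601/478176 = 302967209/2268588401982 - 63601/478176 = -24023269884387733/180797421284357472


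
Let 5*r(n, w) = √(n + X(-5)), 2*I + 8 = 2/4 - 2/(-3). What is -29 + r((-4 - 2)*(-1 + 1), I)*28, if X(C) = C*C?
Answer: -1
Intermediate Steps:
X(C) = C²
I = -41/12 (I = -4 + (2/4 - 2/(-3))/2 = -4 + (2*(¼) - 2*(-⅓))/2 = -4 + (½ + ⅔)/2 = -4 + (½)*(7/6) = -4 + 7/12 = -41/12 ≈ -3.4167)
r(n, w) = √(25 + n)/5 (r(n, w) = √(n + (-5)²)/5 = √(n + 25)/5 = √(25 + n)/5)
-29 + r((-4 - 2)*(-1 + 1), I)*28 = -29 + (√(25 + (-4 - 2)*(-1 + 1))/5)*28 = -29 + (√(25 - 6*0)/5)*28 = -29 + (√(25 + 0)/5)*28 = -29 + (√25/5)*28 = -29 + ((⅕)*5)*28 = -29 + 1*28 = -29 + 28 = -1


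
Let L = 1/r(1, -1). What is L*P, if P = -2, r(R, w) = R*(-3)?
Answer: ⅔ ≈ 0.66667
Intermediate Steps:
r(R, w) = -3*R
L = -⅓ (L = 1/(-3*1) = 1/(-3) = -⅓ ≈ -0.33333)
L*P = -⅓*(-2) = ⅔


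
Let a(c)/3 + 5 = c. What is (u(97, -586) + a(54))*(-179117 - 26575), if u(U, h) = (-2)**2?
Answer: -31059492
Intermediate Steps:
a(c) = -15 + 3*c
u(U, h) = 4
(u(97, -586) + a(54))*(-179117 - 26575) = (4 + (-15 + 3*54))*(-179117 - 26575) = (4 + (-15 + 162))*(-205692) = (4 + 147)*(-205692) = 151*(-205692) = -31059492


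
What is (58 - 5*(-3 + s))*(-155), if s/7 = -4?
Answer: -33015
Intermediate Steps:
s = -28 (s = 7*(-4) = -28)
(58 - 5*(-3 + s))*(-155) = (58 - 5*(-3 - 28))*(-155) = (58 - 5*(-31))*(-155) = (58 + 155)*(-155) = 213*(-155) = -33015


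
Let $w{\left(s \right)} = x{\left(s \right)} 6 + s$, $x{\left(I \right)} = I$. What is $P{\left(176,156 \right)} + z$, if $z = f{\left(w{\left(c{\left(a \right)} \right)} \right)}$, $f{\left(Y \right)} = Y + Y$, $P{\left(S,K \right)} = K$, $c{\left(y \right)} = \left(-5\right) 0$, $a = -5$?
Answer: $156$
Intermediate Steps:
$c{\left(y \right)} = 0$
$w{\left(s \right)} = 7 s$ ($w{\left(s \right)} = s 6 + s = 6 s + s = 7 s$)
$f{\left(Y \right)} = 2 Y$
$z = 0$ ($z = 2 \cdot 7 \cdot 0 = 2 \cdot 0 = 0$)
$P{\left(176,156 \right)} + z = 156 + 0 = 156$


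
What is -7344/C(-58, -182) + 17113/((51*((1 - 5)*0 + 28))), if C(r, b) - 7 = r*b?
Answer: 8108447/718284 ≈ 11.289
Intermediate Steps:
C(r, b) = 7 + b*r (C(r, b) = 7 + r*b = 7 + b*r)
-7344/C(-58, -182) + 17113/((51*((1 - 5)*0 + 28))) = -7344/(7 - 182*(-58)) + 17113/((51*((1 - 5)*0 + 28))) = -7344/(7 + 10556) + 17113/((51*(-4*0 + 28))) = -7344/10563 + 17113/((51*(0 + 28))) = -7344*1/10563 + 17113/((51*28)) = -2448/3521 + 17113/1428 = 8108447/718284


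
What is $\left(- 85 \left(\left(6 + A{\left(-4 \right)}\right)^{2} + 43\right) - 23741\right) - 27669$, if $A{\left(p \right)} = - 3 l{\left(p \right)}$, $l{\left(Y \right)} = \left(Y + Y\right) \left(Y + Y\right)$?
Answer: $-2995725$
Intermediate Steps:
$l{\left(Y \right)} = 4 Y^{2}$ ($l{\left(Y \right)} = 2 Y 2 Y = 4 Y^{2}$)
$A{\left(p \right)} = - 12 p^{2}$ ($A{\left(p \right)} = - 3 \cdot 4 p^{2} = - 12 p^{2}$)
$\left(- 85 \left(\left(6 + A{\left(-4 \right)}\right)^{2} + 43\right) - 23741\right) - 27669 = \left(- 85 \left(\left(6 - 12 \left(-4\right)^{2}\right)^{2} + 43\right) - 23741\right) - 27669 = \left(- 85 \left(\left(6 - 192\right)^{2} + 43\right) - 23741\right) - 27669 = \left(- 85 \left(\left(-186\right)^{2} + 43\right) - 23741\right) - 27669 = \left(- 85 \left(34596 + 43\right) - 23741\right) - 27669 = \left(\left(-85\right) 34639 - 23741\right) - 27669 = \left(-2944315 - 23741\right) - 27669 = -2968056 - 27669 = -2995725$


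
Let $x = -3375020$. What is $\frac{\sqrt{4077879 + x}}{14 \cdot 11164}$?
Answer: $\frac{\sqrt{702859}}{156296} \approx 0.005364$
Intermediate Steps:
$\frac{\sqrt{4077879 + x}}{14 \cdot 11164} = \frac{\sqrt{4077879 - 3375020}}{14 \cdot 11164} = \frac{\sqrt{702859}}{156296}$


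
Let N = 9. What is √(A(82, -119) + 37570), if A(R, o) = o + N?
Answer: 2*√9365 ≈ 193.55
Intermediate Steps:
A(R, o) = 9 + o (A(R, o) = o + 9 = 9 + o)
√(A(82, -119) + 37570) = √((9 - 119) + 37570) = √(-110 + 37570) = √37460 = 2*√9365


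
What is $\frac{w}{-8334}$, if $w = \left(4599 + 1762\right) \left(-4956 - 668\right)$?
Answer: $\frac{17887132}{4167} \approx 4292.6$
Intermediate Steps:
$w = -35774264$ ($w = 6361 \left(-5624\right) = -35774264$)
$\frac{w}{-8334} = - \frac{35774264}{-8334} = \left(-35774264\right) \left(- \frac{1}{8334}\right) = \frac{17887132}{4167}$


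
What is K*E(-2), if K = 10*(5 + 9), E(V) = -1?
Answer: -140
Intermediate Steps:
K = 140 (K = 10*14 = 140)
K*E(-2) = 140*(-1) = -140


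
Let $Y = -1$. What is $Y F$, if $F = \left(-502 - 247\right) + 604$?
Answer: $145$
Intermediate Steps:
$F = -145$ ($F = -749 + 604 = -145$)
$Y F = \left(-1\right) \left(-145\right) = 145$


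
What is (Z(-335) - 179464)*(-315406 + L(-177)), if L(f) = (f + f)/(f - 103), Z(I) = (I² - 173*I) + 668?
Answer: 95113452102/35 ≈ 2.7175e+9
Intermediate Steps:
Z(I) = 668 + I² - 173*I
L(f) = 2*f/(-103 + f) (L(f) = (2*f)/(-103 + f) = 2*f/(-103 + f))
(Z(-335) - 179464)*(-315406 + L(-177)) = ((668 + (-335)² - 173*(-335)) - 179464)*(-315406 + 2*(-177)/(-103 - 177)) = ((668 + 112225 + 57955) - 179464)*(-315406 + 2*(-177)/(-280)) = (170848 - 179464)*(-315406 + 2*(-177)*(-1/280)) = -8616*(-315406 + 177/140) = -8616*(-44156663/140) = 95113452102/35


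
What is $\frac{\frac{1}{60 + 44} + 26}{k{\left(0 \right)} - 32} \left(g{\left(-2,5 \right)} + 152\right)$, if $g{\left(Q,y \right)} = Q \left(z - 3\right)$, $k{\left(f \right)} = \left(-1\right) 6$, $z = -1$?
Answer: $- \frac{27050}{247} \approx -109.51$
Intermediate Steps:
$k{\left(f \right)} = -6$
$g{\left(Q,y \right)} = - 4 Q$ ($g{\left(Q,y \right)} = Q \left(-1 - 3\right) = Q \left(-4\right) = - 4 Q$)
$\frac{\frac{1}{60 + 44} + 26}{k{\left(0 \right)} - 32} \left(g{\left(-2,5 \right)} + 152\right) = \frac{\frac{1}{60 + 44} + 26}{-6 - 32} \left(\left(-4\right) \left(-2\right) + 152\right) = \frac{\frac{1}{104} + 26}{-38} \left(8 + 152\right) = \left(\frac{1}{104} + 26\right) \left(- \frac{1}{38}\right) 160 = \frac{2705}{104} \left(- \frac{1}{38}\right) 160 = \left(- \frac{2705}{3952}\right) 160 = - \frac{27050}{247}$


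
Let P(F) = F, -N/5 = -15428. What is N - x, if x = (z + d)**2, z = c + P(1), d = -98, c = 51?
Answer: 75024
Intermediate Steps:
N = 77140 (N = -5*(-15428) = 77140)
z = 52 (z = 51 + 1 = 52)
x = 2116 (x = (52 - 98)**2 = (-46)**2 = 2116)
N - x = 77140 - 1*2116 = 77140 - 2116 = 75024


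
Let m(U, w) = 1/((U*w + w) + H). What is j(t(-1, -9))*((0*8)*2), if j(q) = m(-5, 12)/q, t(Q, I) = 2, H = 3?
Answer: 0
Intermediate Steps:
m(U, w) = 1/(3 + w + U*w) (m(U, w) = 1/((U*w + w) + 3) = 1/((w + U*w) + 3) = 1/(3 + w + U*w))
j(q) = -1/(45*q) (j(q) = 1/((3 + 12 - 5*12)*q) = 1/((3 + 12 - 60)*q) = 1/((-45)*q) = -1/(45*q))
j(t(-1, -9))*((0*8)*2) = (-1/45/2)*((0*8)*2) = (-1/45*1/2)*(0*2) = -1/90*0 = 0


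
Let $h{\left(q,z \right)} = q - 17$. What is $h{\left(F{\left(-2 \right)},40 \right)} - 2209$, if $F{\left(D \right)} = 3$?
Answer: $-2223$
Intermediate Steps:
$h{\left(q,z \right)} = -17 + q$
$h{\left(F{\left(-2 \right)},40 \right)} - 2209 = \left(-17 + 3\right) - 2209 = -14 - 2209 = -2223$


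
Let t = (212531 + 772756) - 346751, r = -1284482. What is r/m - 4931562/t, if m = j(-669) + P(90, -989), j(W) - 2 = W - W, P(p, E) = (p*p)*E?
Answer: -9671513041081/1278811691332 ≈ -7.5629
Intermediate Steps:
P(p, E) = E*p² (P(p, E) = p²*E = E*p²)
j(W) = 2 (j(W) = 2 + (W - W) = 2 + 0 = 2)
m = -8010898 (m = 2 - 989*90² = 2 - 989*8100 = 2 - 8010900 = -8010898)
t = 638536 (t = 985287 - 346751 = 638536)
r/m - 4931562/t = -1284482/(-8010898) - 4931562/638536 = -1284482*(-1/8010898) - 4931562*1/638536 = 642241/4005449 - 2465781/319268 = -9671513041081/1278811691332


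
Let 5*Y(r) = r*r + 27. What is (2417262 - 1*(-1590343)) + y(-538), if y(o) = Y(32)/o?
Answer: 10780456399/2690 ≈ 4.0076e+6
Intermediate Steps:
Y(r) = 27/5 + r²/5 (Y(r) = (r*r + 27)/5 = (r² + 27)/5 = (27 + r²)/5 = 27/5 + r²/5)
y(o) = 1051/(5*o) (y(o) = (27/5 + (⅕)*32²)/o = (27/5 + (⅕)*1024)/o = (27/5 + 1024/5)/o = 1051/(5*o))
(2417262 - 1*(-1590343)) + y(-538) = (2417262 - 1*(-1590343)) + (1051/5)/(-538) = (2417262 + 1590343) + (1051/5)*(-1/538) = 4007605 - 1051/2690 = 10780456399/2690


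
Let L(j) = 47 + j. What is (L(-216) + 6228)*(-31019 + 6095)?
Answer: -151014516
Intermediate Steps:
(L(-216) + 6228)*(-31019 + 6095) = ((47 - 216) + 6228)*(-31019 + 6095) = (-169 + 6228)*(-24924) = 6059*(-24924) = -151014516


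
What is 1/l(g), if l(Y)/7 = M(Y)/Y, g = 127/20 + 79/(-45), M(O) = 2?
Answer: 827/2520 ≈ 0.32817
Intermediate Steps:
g = 827/180 (g = 127*(1/20) + 79*(-1/45) = 127/20 - 79/45 = 827/180 ≈ 4.5944)
l(Y) = 14/Y (l(Y) = 7*(2/Y) = 14/Y)
1/l(g) = 1/(14/(827/180)) = 1/(14*(180/827)) = 1/(2520/827) = 827/2520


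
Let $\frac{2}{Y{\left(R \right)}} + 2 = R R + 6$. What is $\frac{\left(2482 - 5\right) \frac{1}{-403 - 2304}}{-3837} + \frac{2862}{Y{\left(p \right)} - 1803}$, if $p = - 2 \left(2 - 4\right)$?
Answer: $- \frac{297224384747}{187262878011} \approx -1.5872$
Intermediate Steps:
$p = 4$ ($p = \left(-2\right) \left(-2\right) = 4$)
$Y{\left(R \right)} = \frac{2}{4 + R^{2}}$ ($Y{\left(R \right)} = \frac{2}{-2 + \left(R R + 6\right)} = \frac{2}{-2 + \left(R^{2} + 6\right)} = \frac{2}{-2 + \left(6 + R^{2}\right)} = \frac{2}{4 + R^{2}}$)
$\frac{\left(2482 - 5\right) \frac{1}{-403 - 2304}}{-3837} + \frac{2862}{Y{\left(p \right)} - 1803} = \frac{\left(2482 - 5\right) \frac{1}{-403 - 2304}}{-3837} + \frac{2862}{\frac{2}{4 + 4^{2}} - 1803} = \frac{2477}{-2707} \left(- \frac{1}{3837}\right) + \frac{2862}{\frac{2}{4 + 16} - 1803} = 2477 \left(- \frac{1}{2707}\right) \left(- \frac{1}{3837}\right) + \frac{2862}{\frac{2}{20} - 1803} = \left(- \frac{2477}{2707}\right) \left(- \frac{1}{3837}\right) + \frac{2862}{2 \cdot \frac{1}{20} - 1803} = \frac{2477}{10386759} + \frac{2862}{\frac{1}{10} - 1803} = \frac{2477}{10386759} + \frac{2862}{- \frac{18029}{10}} = \frac{2477}{10386759} + 2862 \left(- \frac{10}{18029}\right) = \frac{2477}{10386759} - \frac{28620}{18029} = - \frac{297224384747}{187262878011}$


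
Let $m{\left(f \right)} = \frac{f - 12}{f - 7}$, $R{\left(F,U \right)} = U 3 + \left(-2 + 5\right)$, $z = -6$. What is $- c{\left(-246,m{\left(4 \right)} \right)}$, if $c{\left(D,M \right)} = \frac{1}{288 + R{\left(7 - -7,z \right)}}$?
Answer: $- \frac{1}{273} \approx -0.003663$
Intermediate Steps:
$R{\left(F,U \right)} = 3 + 3 U$ ($R{\left(F,U \right)} = 3 U + 3 = 3 + 3 U$)
$m{\left(f \right)} = \frac{-12 + f}{-7 + f}$
$c{\left(D,M \right)} = \frac{1}{273}$ ($c{\left(D,M \right)} = \frac{1}{288 + \left(3 + 3 \left(-6\right)\right)} = \frac{1}{288 + \left(3 - 18\right)} = \frac{1}{288 - 15} = \frac{1}{273}$)
$- c{\left(-246,m{\left(4 \right)} \right)} = \left(-1\right) \frac{1}{273} = - \frac{1}{273}$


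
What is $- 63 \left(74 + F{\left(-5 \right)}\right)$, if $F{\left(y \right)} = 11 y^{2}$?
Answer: $-21987$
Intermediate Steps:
$- 63 \left(74 + F{\left(-5 \right)}\right) = - 63 \left(74 + 11 \left(-5\right)^{2}\right) = - 63 \left(74 + 11 \cdot 25\right) = - 63 \left(74 + 275\right) = \left(-63\right) 349 = -21987$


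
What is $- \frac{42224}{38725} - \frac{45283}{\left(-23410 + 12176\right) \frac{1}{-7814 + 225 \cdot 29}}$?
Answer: $- \frac{2260844345991}{435036650} \approx -5196.9$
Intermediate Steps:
$- \frac{42224}{38725} - \frac{45283}{\left(-23410 + 12176\right) \frac{1}{-7814 + 225 \cdot 29}} = \left(-42224\right) \frac{1}{38725} - \frac{45283}{\left(-11234\right) \frac{1}{-7814 + 6525}} = - \frac{42224}{38725} - \frac{45283}{\left(-11234\right) \frac{1}{-1289}} = - \frac{42224}{38725} - \frac{45283}{\left(-11234\right) \left(- \frac{1}{1289}\right)} = - \frac{42224}{38725} - \frac{45283}{\frac{11234}{1289}} = - \frac{42224}{38725} - \frac{58369787}{11234} = - \frac{2260844345991}{435036650}$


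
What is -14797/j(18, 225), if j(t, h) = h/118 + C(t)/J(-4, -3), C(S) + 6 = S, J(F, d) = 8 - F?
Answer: -1746046/343 ≈ -5090.5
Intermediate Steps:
C(S) = -6 + S
j(t, h) = -½ + t/12 + h/118 (j(t, h) = h/118 + (-6 + t)/(8 - 1*(-4)) = h*(1/118) + (-6 + t)/(8 + 4) = h/118 + (-6 + t)/12 = h/118 + (-6 + t)*(1/12) = h/118 + (-½ + t/12) = -½ + t/12 + h/118)
-14797/j(18, 225) = -14797/(-½ + (1/12)*18 + (1/118)*225) = -14797/(-½ + 3/2 + 225/118) = -14797/343/118 = -14797*118/343 = -1746046/343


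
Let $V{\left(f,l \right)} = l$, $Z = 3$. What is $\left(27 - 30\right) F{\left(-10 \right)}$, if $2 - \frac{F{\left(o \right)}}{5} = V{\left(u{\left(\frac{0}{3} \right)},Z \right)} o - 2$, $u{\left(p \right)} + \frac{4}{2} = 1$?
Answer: $-510$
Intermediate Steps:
$u{\left(p \right)} = -1$ ($u{\left(p \right)} = -2 + 1 = -1$)
$F{\left(o \right)} = 20 - 15 o$ ($F{\left(o \right)} = 10 - 5 \left(3 o - 2\right) = 10 - 5 \left(-2 + 3 o\right) = 10 - \left(-10 + 15 o\right) = 20 - 15 o$)
$\left(27 - 30\right) F{\left(-10 \right)} = \left(27 - 30\right) \left(20 - -150\right) = \left(27 - 30\right) \left(20 + 150\right) = \left(-3\right) 170 = -510$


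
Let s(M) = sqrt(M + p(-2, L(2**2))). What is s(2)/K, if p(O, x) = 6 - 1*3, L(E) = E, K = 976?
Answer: sqrt(5)/976 ≈ 0.0022911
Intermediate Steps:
p(O, x) = 3 (p(O, x) = 6 - 3 = 3)
s(M) = sqrt(3 + M) (s(M) = sqrt(M + 3) = sqrt(3 + M))
s(2)/K = sqrt(3 + 2)/976 = sqrt(5)*(1/976) = sqrt(5)/976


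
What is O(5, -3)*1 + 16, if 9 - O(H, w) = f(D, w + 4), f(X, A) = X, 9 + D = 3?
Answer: 31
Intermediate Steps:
D = -6 (D = -9 + 3 = -6)
O(H, w) = 15 (O(H, w) = 9 - 1*(-6) = 9 + 6 = 15)
O(5, -3)*1 + 16 = 15*1 + 16 = 15 + 16 = 31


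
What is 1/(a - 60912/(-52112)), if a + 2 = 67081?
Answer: 3257/218480110 ≈ 1.4908e-5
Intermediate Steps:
a = 67079 (a = -2 + 67081 = 67079)
1/(a - 60912/(-52112)) = 1/(67079 - 60912/(-52112)) = 1/(67079 - 60912*(-1/52112)) = 1/(67079 + 3807/3257) = 1/(218480110/3257) = 3257/218480110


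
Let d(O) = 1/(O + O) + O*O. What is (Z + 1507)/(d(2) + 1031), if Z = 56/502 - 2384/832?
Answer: 19633421/13512083 ≈ 1.4530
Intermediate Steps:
d(O) = O² + 1/(2*O) (d(O) = 1/(2*O) + O² = O² + 1/(2*O))
Z = -35943/13052 (Z = 56*(1/502) - 2384*1/832 = 28/251 - 149/52 = -35943/13052 ≈ -2.7538)
(Z + 1507)/(d(2) + 1031) = (-35943/13052 + 1507)/((½ + 2³)/2 + 1031) = 19633421/(13052*((½ + 8)/2 + 1031)) = 19633421/(13052*((½)*(17/2) + 1031)) = 19633421/(13052*(17/4 + 1031)) = 19633421/(13052*(4141/4)) = (19633421/13052)*(4/4141) = 19633421/13512083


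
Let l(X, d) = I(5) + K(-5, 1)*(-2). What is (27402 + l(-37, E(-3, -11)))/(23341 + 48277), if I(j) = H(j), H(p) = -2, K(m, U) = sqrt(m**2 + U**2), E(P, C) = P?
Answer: 13700/35809 - sqrt(26)/35809 ≈ 0.38244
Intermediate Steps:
K(m, U) = sqrt(U**2 + m**2)
I(j) = -2
l(X, d) = -2 - 2*sqrt(26) (l(X, d) = -2 + sqrt(1**2 + (-5)**2)*(-2) = -2 + sqrt(1 + 25)*(-2) = -2 + sqrt(26)*(-2) = -2 - 2*sqrt(26))
(27402 + l(-37, E(-3, -11)))/(23341 + 48277) = (27402 + (-2 - 2*sqrt(26)))/(23341 + 48277) = (27400 - 2*sqrt(26))/71618 = (27400 - 2*sqrt(26))*(1/71618) = 13700/35809 - sqrt(26)/35809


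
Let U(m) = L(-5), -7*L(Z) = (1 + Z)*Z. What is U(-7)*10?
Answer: -200/7 ≈ -28.571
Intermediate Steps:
L(Z) = -Z*(1 + Z)/7 (L(Z) = -(1 + Z)*Z/7 = -Z*(1 + Z)/7)
U(m) = -20/7 (U(m) = -⅐*(-5)*(1 - 5) = -⅐*(-5)*(-4) = -20/7)
U(-7)*10 = -20/7*10 = -200/7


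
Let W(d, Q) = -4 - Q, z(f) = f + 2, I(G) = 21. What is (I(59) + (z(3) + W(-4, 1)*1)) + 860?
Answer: 881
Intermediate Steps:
z(f) = 2 + f
(I(59) + (z(3) + W(-4, 1)*1)) + 860 = (21 + ((2 + 3) + (-4 - 1*1)*1)) + 860 = (21 + (5 + (-4 - 1)*1)) + 860 = (21 + (5 - 5*1)) + 860 = (21 + (5 - 5)) + 860 = (21 + 0) + 860 = 21 + 860 = 881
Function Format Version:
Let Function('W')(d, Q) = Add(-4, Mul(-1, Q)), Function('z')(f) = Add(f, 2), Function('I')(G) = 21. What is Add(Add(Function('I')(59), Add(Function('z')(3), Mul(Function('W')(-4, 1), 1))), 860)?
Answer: 881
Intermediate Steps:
Function('z')(f) = Add(2, f)
Add(Add(Function('I')(59), Add(Function('z')(3), Mul(Function('W')(-4, 1), 1))), 860) = Add(Add(21, Add(Add(2, 3), Mul(Add(-4, Mul(-1, 1)), 1))), 860) = Add(Add(21, Add(5, Mul(Add(-4, -1), 1))), 860) = Add(Add(21, Add(5, Mul(-5, 1))), 860) = Add(Add(21, Add(5, -5)), 860) = Add(Add(21, 0), 860) = Add(21, 860) = 881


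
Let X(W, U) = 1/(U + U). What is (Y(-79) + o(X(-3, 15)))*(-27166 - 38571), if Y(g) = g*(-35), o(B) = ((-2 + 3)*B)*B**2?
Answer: -4907595800737/27000 ≈ -1.8176e+8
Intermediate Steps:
X(W, U) = 1/(2*U)
o(B) = B**3 (o(B) = (1*B)*B**2 = B*B**2 = B**3)
Y(g) = -35*g
(Y(-79) + o(X(-3, 15)))*(-27166 - 38571) = (-35*(-79) + ((1/2)/15)**3)*(-27166 - 38571) = (2765 + ((1/2)*(1/15))**3)*(-65737) = (2765 + (1/30)**3)*(-65737) = (2765 + 1/27000)*(-65737) = (74655001/27000)*(-65737) = -4907595800737/27000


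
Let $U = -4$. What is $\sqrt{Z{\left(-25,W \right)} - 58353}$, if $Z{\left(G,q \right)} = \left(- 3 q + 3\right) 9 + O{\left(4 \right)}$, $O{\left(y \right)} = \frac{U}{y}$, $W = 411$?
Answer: $4 i \sqrt{4339} \approx 263.48 i$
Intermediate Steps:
$O{\left(y \right)} = - \frac{4}{y}$
$Z{\left(G,q \right)} = 26 - 27 q$ ($Z{\left(G,q \right)} = \left(- 3 q + 3\right) 9 - \frac{4}{4} = \left(3 - 3 q\right) 9 - 1 = \left(27 - 27 q\right) - 1 = 26 - 27 q$)
$\sqrt{Z{\left(-25,W \right)} - 58353} = \sqrt{\left(26 - 11097\right) - 58353} = \sqrt{-11071 - 58353} = \sqrt{-69424} = 4 i \sqrt{4339}$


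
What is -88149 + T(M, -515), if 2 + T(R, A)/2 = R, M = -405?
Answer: -88963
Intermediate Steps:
T(R, A) = -4 + 2*R
-88149 + T(M, -515) = -88149 + (-4 + 2*(-405)) = -88149 + (-4 - 810) = -88149 - 814 = -88963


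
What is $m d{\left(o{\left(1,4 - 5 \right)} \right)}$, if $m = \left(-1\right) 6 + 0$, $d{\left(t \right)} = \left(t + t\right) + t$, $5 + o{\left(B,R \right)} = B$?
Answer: $72$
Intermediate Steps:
$o{\left(B,R \right)} = -5 + B$
$d{\left(t \right)} = 3 t$ ($d{\left(t \right)} = 2 t + t = 3 t$)
$m = -6$ ($m = -6 + 0 = -6$)
$m d{\left(o{\left(1,4 - 5 \right)} \right)} = - 6 \cdot 3 \left(-5 + 1\right) = - 6 \cdot 3 \left(-4\right) = \left(-6\right) \left(-12\right) = 72$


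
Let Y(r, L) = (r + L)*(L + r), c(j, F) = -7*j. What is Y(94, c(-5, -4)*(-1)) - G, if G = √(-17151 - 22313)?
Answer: 3481 - 2*I*√9866 ≈ 3481.0 - 198.66*I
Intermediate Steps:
G = 2*I*√9866 (G = √(-39464) = 2*I*√9866 ≈ 198.66*I)
Y(r, L) = (L + r)² (Y(r, L) = (L + r)*(L + r) = (L + r)²)
Y(94, c(-5, -4)*(-1)) - G = (-7*(-5)*(-1) + 94)² - 2*I*√9866 = (35*(-1) + 94)² - 2*I*√9866 = (-35 + 94)² - 2*I*√9866 = 59² - 2*I*√9866 = 3481 - 2*I*√9866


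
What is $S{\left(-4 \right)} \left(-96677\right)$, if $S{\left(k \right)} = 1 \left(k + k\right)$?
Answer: $773416$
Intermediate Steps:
$S{\left(k \right)} = 2 k$ ($S{\left(k \right)} = 1 \cdot 2 k = 2 k$)
$S{\left(-4 \right)} \left(-96677\right) = 2 \left(-4\right) \left(-96677\right) = \left(-8\right) \left(-96677\right) = 773416$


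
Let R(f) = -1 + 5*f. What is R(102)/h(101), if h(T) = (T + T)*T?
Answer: 509/20402 ≈ 0.024949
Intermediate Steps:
h(T) = 2*T² (h(T) = (2*T)*T = 2*T²)
R(102)/h(101) = (-1 + 5*102)/((2*101²)) = (-1 + 510)/((2*10201)) = 509/20402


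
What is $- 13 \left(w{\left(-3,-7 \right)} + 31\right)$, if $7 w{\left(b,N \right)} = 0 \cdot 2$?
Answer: $-403$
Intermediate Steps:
$w{\left(b,N \right)} = 0$ ($w{\left(b,N \right)} = \frac{0 \cdot 2}{7} = \frac{1}{7} \cdot 0 = 0$)
$- 13 \left(w{\left(-3,-7 \right)} + 31\right) = - 13 \left(0 + 31\right) = \left(-13\right) 31 = -403$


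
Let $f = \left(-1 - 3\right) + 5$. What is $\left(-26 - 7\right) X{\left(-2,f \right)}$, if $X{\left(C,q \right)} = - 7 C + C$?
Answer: $-396$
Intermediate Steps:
$f = 1$ ($f = -4 + 5 = 1$)
$X{\left(C,q \right)} = - 6 C$
$\left(-26 - 7\right) X{\left(-2,f \right)} = \left(-26 - 7\right) \left(\left(-6\right) \left(-2\right)\right) = \left(-33\right) 12 = -396$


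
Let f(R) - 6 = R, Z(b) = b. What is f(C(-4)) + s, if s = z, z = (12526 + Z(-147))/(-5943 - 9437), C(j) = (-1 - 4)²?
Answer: 464401/15380 ≈ 30.195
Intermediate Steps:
C(j) = 25 (C(j) = (-5)² = 25)
f(R) = 6 + R
z = -12379/15380 (z = (12526 - 147)/(-5943 - 9437) = 12379/(-15380) = 12379*(-1/15380) = -12379/15380 ≈ -0.80488)
s = -12379/15380 ≈ -0.80488
f(C(-4)) + s = (6 + 25) - 12379/15380 = 31 - 12379/15380 = 464401/15380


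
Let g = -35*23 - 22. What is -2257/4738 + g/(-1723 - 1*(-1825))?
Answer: -1037135/120819 ≈ -8.5842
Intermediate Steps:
g = -827 (g = -805 - 22 = -827)
-2257/4738 + g/(-1723 - 1*(-1825)) = -2257/4738 - 827/(-1723 - 1*(-1825)) = -2257*1/4738 - 827/(-1723 + 1825) = -2257/4738 - 827/102 = -1037135/120819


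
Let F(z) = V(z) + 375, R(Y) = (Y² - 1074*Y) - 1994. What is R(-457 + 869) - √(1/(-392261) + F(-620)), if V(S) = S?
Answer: -274738 - I*√37697829961906/392261 ≈ -2.7474e+5 - 15.652*I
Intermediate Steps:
R(Y) = -1994 + Y² - 1074*Y
F(z) = 375 + z (F(z) = z + 375 = 375 + z)
R(-457 + 869) - √(1/(-392261) + F(-620)) = (-1994 + (-457 + 869)² - 1074*(-457 + 869)) - √(1/(-392261) + (375 - 620)) = (-1994 + 412² - 1074*412) - √(-1/392261 - 245) = (-1994 + 169744 - 442488) - √(-96103946/392261) = -274738 - I*√37697829961906/392261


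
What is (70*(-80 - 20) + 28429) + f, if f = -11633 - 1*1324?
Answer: 8472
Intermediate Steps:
f = -12957 (f = -11633 - 1324 = -12957)
(70*(-80 - 20) + 28429) + f = (70*(-80 - 20) + 28429) - 12957 = (70*(-100) + 28429) - 12957 = (-7000 + 28429) - 12957 = 21429 - 12957 = 8472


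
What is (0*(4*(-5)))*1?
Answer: 0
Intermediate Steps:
(0*(4*(-5)))*1 = (0*(-20))*1 = 0*1 = 0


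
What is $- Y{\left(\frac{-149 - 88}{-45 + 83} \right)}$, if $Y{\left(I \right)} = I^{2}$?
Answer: $- \frac{56169}{1444} \approx -38.898$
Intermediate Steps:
$- Y{\left(\frac{-149 - 88}{-45 + 83} \right)} = - \left(\frac{-149 - 88}{-45 + 83}\right)^{2} = - \left(- \frac{237}{38}\right)^{2} = \left(-1\right) \frac{56169}{1444} = - \frac{56169}{1444}$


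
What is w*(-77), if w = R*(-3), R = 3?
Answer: 693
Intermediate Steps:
w = -9 (w = 3*(-3) = -9)
w*(-77) = -9*(-77) = 693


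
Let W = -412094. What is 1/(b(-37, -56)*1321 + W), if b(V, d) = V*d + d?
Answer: 1/2251042 ≈ 4.4424e-7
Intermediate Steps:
b(V, d) = d + V*d
1/(b(-37, -56)*1321 + W) = 1/(-56*(1 - 37)*1321 - 412094) = 1/(-56*(-36)*1321 - 412094) = 1/(2016*1321 - 412094) = 1/(2663136 - 412094) = 1/2251042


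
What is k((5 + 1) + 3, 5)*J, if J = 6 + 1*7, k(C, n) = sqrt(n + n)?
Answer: 13*sqrt(10) ≈ 41.110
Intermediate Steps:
k(C, n) = sqrt(2)*sqrt(n) (k(C, n) = sqrt(2*n) = sqrt(2)*sqrt(n))
J = 13 (J = 6 + 7 = 13)
k((5 + 1) + 3, 5)*J = (sqrt(2)*sqrt(5))*13 = sqrt(10)*13 = 13*sqrt(10)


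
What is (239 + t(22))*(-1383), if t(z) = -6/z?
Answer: -3631758/11 ≈ -3.3016e+5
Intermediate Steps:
(239 + t(22))*(-1383) = (239 - 6/22)*(-1383) = (239 - 6*1/22)*(-1383) = (239 - 3/11)*(-1383) = (2626/11)*(-1383) = -3631758/11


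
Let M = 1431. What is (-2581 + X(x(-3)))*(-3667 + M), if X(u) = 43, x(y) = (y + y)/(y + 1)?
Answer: 5674968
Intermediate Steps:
x(y) = 2*y/(1 + y) (x(y) = (2*y)/(1 + y) = 2*y/(1 + y))
(-2581 + X(x(-3)))*(-3667 + M) = (-2581 + 43)*(-3667 + 1431) = -2538*(-2236) = 5674968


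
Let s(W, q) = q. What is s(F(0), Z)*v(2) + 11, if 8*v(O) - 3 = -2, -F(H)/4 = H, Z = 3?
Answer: 91/8 ≈ 11.375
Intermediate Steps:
F(H) = -4*H
v(O) = ⅛ (v(O) = 3/8 + (⅛)*(-2) = 3/8 - ¼ = ⅛)
s(F(0), Z)*v(2) + 11 = 3*(⅛) + 11 = 3/8 + 11 = 91/8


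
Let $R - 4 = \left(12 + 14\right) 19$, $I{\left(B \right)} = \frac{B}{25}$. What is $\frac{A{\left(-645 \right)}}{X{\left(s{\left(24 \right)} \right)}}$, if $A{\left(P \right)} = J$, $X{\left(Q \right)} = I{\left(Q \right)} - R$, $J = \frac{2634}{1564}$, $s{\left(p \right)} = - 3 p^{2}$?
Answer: $- \frac{10975}{3695732} \approx -0.0029696$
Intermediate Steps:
$I{\left(B \right)} = \frac{B}{25}$ ($I{\left(B \right)} = B \frac{1}{25} = \frac{B}{25}$)
$J = \frac{1317}{782}$ ($J = 2634 \cdot \frac{1}{1564} = \frac{1317}{782} \approx 1.6841$)
$R = 498$ ($R = 4 + \left(12 + 14\right) 19 = 4 + 26 \cdot 19 = 4 + 494 = 498$)
$X{\left(Q \right)} = -498 + \frac{Q}{25}$ ($X{\left(Q \right)} = \frac{Q}{25} - 498 = -498 + \frac{Q}{25}$)
$A{\left(P \right)} = \frac{1317}{782}$
$\frac{A{\left(-645 \right)}}{X{\left(s{\left(24 \right)} \right)}} = \frac{1317}{782 \left(-498 + \frac{\left(-3\right) 24^{2}}{25}\right)} = \frac{1317}{782 \left(-498 + \frac{\left(-3\right) 576}{25}\right)} = \frac{1317}{782 \left(-498 + \frac{1}{25} \left(-1728\right)\right)} = \frac{1317}{782 \left(-498 - \frac{1728}{25}\right)} = \frac{1317}{782 \left(- \frac{14178}{25}\right)} = \frac{1317}{782} \left(- \frac{25}{14178}\right) = - \frac{10975}{3695732}$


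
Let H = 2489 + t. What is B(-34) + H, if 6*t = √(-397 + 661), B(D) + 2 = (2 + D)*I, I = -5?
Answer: 2647 + √66/3 ≈ 2649.7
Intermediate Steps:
B(D) = -12 - 5*D (B(D) = -2 + (2 + D)*(-5) = -2 + (-10 - 5*D) = -12 - 5*D)
t = √66/3 (t = √(-397 + 661)/6 = √264/6 = (2*√66)/6 = √66/3 ≈ 2.7080)
H = 2489 + √66/3 ≈ 2491.7
B(-34) + H = (-12 - 5*(-34)) + (2489 + √66/3) = (-12 + 170) + (2489 + √66/3) = 158 + (2489 + √66/3) = 2647 + √66/3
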